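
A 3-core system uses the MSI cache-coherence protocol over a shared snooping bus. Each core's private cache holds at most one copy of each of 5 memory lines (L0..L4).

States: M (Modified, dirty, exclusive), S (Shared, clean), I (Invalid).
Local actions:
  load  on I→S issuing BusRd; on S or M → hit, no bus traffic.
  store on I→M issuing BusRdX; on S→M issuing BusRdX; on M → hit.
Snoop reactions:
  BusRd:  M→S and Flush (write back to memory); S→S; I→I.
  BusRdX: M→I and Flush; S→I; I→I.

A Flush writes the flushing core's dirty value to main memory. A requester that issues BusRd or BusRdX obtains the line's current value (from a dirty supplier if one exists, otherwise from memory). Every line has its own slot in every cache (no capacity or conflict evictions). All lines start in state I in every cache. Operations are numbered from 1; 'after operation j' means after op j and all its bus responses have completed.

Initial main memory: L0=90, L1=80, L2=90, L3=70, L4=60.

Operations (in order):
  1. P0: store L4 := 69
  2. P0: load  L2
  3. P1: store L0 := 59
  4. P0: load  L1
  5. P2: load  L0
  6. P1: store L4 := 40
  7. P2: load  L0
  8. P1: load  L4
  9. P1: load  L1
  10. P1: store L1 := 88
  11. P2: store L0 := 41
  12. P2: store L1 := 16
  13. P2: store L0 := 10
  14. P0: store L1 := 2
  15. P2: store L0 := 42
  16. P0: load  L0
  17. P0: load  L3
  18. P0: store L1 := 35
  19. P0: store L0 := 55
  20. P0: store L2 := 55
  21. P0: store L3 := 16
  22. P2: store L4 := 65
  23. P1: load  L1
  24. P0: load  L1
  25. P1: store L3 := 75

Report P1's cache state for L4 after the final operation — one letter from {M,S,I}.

state = I

  op1 P0: store L4 := 69 → M/I/I on L4; bus BusRdX; mem=60
  op2 P0: load  L2 → S/I/I on L2; bus BusRd; mem=90
  op3 P1: store L0 := 59 → I/M/I on L0; bus BusRdX; mem=90
  op4 P0: load  L1 → S/I/I on L1; bus BusRd; mem=80
  op5 P2: load  L0 → I/S/S on L0; bus BusRd Flush; mem=59
  op6 P1: store L4 := 40 → I/M/I on L4; bus BusRdX Flush; mem=69
  op7 P2: load  L0 → I/S/S on L0; bus (none); mem=59
  op8 P1: load  L4 → I/M/I on L4; bus (none); mem=69
  op9 P1: load  L1 → S/S/I on L1; bus BusRd; mem=80
  op10 P1: store L1 := 88 → I/M/I on L1; bus BusRdX; mem=80
  op11 P2: store L0 := 41 → I/I/M on L0; bus BusRdX; mem=59
  op12 P2: store L1 := 16 → I/I/M on L1; bus BusRdX Flush; mem=88
  op13 P2: store L0 := 10 → I/I/M on L0; bus (none); mem=59
  op14 P0: store L1 := 2 → M/I/I on L1; bus BusRdX Flush; mem=16
  op15 P2: store L0 := 42 → I/I/M on L0; bus (none); mem=59
  op16 P0: load  L0 → S/I/S on L0; bus BusRd Flush; mem=42
  op17 P0: load  L3 → S/I/I on L3; bus BusRd; mem=70
  op18 P0: store L1 := 35 → M/I/I on L1; bus (none); mem=16
  op19 P0: store L0 := 55 → M/I/I on L0; bus BusRdX; mem=42
  op20 P0: store L2 := 55 → M/I/I on L2; bus BusRdX; mem=90
  op21 P0: store L3 := 16 → M/I/I on L3; bus BusRdX; mem=70
  op22 P2: store L4 := 65 → I/I/M on L4; bus BusRdX Flush; mem=40
  op23 P1: load  L1 → S/S/I on L1; bus BusRd Flush; mem=35
  op24 P0: load  L1 → S/S/I on L1; bus (none); mem=35
  op25 P1: store L3 := 75 → I/M/I on L3; bus BusRdX Flush; mem=16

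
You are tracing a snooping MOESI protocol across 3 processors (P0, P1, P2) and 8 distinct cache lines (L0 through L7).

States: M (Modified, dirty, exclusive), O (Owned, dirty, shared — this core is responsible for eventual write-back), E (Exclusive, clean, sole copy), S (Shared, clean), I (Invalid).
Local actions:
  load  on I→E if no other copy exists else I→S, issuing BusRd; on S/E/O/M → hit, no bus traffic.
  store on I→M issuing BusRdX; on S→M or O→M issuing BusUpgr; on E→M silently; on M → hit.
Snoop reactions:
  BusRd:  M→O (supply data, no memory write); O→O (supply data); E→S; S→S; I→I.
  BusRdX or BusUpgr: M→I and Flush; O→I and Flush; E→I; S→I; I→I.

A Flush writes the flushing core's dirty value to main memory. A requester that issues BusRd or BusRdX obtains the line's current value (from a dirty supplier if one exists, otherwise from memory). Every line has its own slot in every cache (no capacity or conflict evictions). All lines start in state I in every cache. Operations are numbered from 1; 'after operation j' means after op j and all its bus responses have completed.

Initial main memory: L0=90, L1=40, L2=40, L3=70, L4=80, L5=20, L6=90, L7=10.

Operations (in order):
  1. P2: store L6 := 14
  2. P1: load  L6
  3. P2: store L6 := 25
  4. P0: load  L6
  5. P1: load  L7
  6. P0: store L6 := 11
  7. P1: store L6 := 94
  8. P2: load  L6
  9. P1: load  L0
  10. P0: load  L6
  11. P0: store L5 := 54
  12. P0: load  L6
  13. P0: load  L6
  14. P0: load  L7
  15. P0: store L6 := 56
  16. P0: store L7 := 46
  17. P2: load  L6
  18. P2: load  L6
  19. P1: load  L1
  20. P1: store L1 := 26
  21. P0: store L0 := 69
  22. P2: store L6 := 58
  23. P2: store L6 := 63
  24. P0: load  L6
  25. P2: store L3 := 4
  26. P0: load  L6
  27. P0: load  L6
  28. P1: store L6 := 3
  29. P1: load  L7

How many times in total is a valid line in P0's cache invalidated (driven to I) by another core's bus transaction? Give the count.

invalidations = 3

1. P2: store L6 := 14  bus=[BusRdX]  L6: P0=I P1=I P2=M  mem[L6]=90
2. P1: load  L6  bus=[BusRd]  L6: P0=I P1=S P2=O  mem[L6]=90
3. P2: store L6 := 25  bus=[BusUpgr]  L6: P0=I P1=I P2=M  mem[L6]=90
4. P0: load  L6  bus=[BusRd]  L6: P0=S P1=I P2=O  mem[L6]=90
5. P1: load  L7  bus=[BusRd]  L7: P0=I P1=E P2=I  mem[L7]=10
6. P0: store L6 := 11  bus=[BusUpgr,Flush]  L6: P0=M P1=I P2=I  mem[L6]=25
7. P1: store L6 := 94  bus=[BusRdX,Flush]  L6: P0=I P1=M P2=I  mem[L6]=11
8. P2: load  L6  bus=[BusRd]  L6: P0=I P1=O P2=S  mem[L6]=11
9. P1: load  L0  bus=[BusRd]  L0: P0=I P1=E P2=I  mem[L0]=90
10. P0: load  L6  bus=[BusRd]  L6: P0=S P1=O P2=S  mem[L6]=11
11. P0: store L5 := 54  bus=[BusRdX]  L5: P0=M P1=I P2=I  mem[L5]=20
12. P0: load  L6  bus=[-]  L6: P0=S P1=O P2=S  mem[L6]=11
13. P0: load  L6  bus=[-]  L6: P0=S P1=O P2=S  mem[L6]=11
14. P0: load  L7  bus=[BusRd]  L7: P0=S P1=S P2=I  mem[L7]=10
15. P0: store L6 := 56  bus=[BusUpgr,Flush]  L6: P0=M P1=I P2=I  mem[L6]=94
16. P0: store L7 := 46  bus=[BusUpgr]  L7: P0=M P1=I P2=I  mem[L7]=10
17. P2: load  L6  bus=[BusRd]  L6: P0=O P1=I P2=S  mem[L6]=94
18. P2: load  L6  bus=[-]  L6: P0=O P1=I P2=S  mem[L6]=94
19. P1: load  L1  bus=[BusRd]  L1: P0=I P1=E P2=I  mem[L1]=40
20. P1: store L1 := 26  bus=[-]  L1: P0=I P1=M P2=I  mem[L1]=40
21. P0: store L0 := 69  bus=[BusRdX]  L0: P0=M P1=I P2=I  mem[L0]=90
22. P2: store L6 := 58  bus=[BusUpgr,Flush]  L6: P0=I P1=I P2=M  mem[L6]=56
23. P2: store L6 := 63  bus=[-]  L6: P0=I P1=I P2=M  mem[L6]=56
24. P0: load  L6  bus=[BusRd]  L6: P0=S P1=I P2=O  mem[L6]=56
25. P2: store L3 := 4  bus=[BusRdX]  L3: P0=I P1=I P2=M  mem[L3]=70
26. P0: load  L6  bus=[-]  L6: P0=S P1=I P2=O  mem[L6]=56
27. P0: load  L6  bus=[-]  L6: P0=S P1=I P2=O  mem[L6]=56
28. P1: store L6 := 3  bus=[BusRdX,Flush]  L6: P0=I P1=M P2=I  mem[L6]=63
29. P1: load  L7  bus=[BusRd]  L7: P0=O P1=S P2=I  mem[L7]=10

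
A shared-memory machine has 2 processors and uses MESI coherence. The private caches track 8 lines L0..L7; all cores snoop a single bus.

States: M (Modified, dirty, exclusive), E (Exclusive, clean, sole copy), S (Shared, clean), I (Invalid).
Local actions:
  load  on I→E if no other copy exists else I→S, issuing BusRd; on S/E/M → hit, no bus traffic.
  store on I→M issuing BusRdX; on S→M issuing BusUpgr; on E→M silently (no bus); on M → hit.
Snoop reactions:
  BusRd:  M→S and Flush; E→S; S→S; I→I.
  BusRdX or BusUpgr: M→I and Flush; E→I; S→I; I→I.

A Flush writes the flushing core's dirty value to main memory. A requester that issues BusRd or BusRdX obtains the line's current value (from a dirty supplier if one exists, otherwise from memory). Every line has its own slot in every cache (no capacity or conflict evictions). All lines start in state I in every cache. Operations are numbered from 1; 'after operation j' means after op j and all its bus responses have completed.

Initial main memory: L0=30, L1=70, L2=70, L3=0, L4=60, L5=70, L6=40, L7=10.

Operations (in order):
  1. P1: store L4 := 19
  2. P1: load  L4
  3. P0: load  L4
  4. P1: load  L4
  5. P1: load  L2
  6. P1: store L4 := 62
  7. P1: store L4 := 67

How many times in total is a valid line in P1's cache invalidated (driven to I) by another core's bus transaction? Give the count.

  op1 P1: store L4 := 19 → I/M on L4; bus BusRdX; mem=60
  op2 P1: load  L4 → I/M on L4; bus (none); mem=60
  op3 P0: load  L4 → S/S on L4; bus BusRd Flush; mem=19
  op4 P1: load  L4 → S/S on L4; bus (none); mem=19
  op5 P1: load  L2 → I/E on L2; bus BusRd; mem=70
  op6 P1: store L4 := 62 → I/M on L4; bus BusUpgr; mem=19
  op7 P1: store L4 := 67 → I/M on L4; bus (none); mem=19

invalidations = 0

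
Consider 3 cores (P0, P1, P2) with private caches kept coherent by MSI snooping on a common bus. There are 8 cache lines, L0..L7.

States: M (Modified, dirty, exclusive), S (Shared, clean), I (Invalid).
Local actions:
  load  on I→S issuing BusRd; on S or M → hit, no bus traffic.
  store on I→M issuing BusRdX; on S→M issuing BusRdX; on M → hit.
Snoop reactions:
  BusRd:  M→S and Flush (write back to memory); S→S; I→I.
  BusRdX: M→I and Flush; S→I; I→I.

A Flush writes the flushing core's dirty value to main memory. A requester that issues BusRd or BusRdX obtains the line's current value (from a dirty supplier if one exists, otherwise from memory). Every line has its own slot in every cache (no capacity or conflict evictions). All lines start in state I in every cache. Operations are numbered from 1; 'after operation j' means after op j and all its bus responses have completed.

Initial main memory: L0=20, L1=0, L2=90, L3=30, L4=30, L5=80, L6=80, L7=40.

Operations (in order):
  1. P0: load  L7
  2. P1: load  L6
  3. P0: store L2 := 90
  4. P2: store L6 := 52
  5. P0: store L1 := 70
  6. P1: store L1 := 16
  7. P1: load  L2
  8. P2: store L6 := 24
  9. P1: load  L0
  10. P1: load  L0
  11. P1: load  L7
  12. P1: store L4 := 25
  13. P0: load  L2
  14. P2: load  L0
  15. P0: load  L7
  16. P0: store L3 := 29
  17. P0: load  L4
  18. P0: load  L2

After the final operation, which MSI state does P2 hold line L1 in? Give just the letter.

state = I

step 1: P0: load  L7  ⟶  SII  (L7)  txn=BusRd  M[L7]=40
step 2: P1: load  L6  ⟶  ISI  (L6)  txn=BusRd  M[L6]=80
step 3: P0: store L2 := 90  ⟶  MII  (L2)  txn=BusRdX  M[L2]=90
step 4: P2: store L6 := 52  ⟶  IIM  (L6)  txn=BusRdX  M[L6]=80
step 5: P0: store L1 := 70  ⟶  MII  (L1)  txn=BusRdX  M[L1]=0
step 6: P1: store L1 := 16  ⟶  IMI  (L1)  txn=BusRdX+Flush  M[L1]=70
step 7: P1: load  L2  ⟶  SSI  (L2)  txn=BusRd+Flush  M[L2]=90
step 8: P2: store L6 := 24  ⟶  IIM  (L6)  txn=∅  M[L6]=80
step 9: P1: load  L0  ⟶  ISI  (L0)  txn=BusRd  M[L0]=20
step 10: P1: load  L0  ⟶  ISI  (L0)  txn=∅  M[L0]=20
step 11: P1: load  L7  ⟶  SSI  (L7)  txn=BusRd  M[L7]=40
step 12: P1: store L4 := 25  ⟶  IMI  (L4)  txn=BusRdX  M[L4]=30
step 13: P0: load  L2  ⟶  SSI  (L2)  txn=∅  M[L2]=90
step 14: P2: load  L0  ⟶  ISS  (L0)  txn=BusRd  M[L0]=20
step 15: P0: load  L7  ⟶  SSI  (L7)  txn=∅  M[L7]=40
step 16: P0: store L3 := 29  ⟶  MII  (L3)  txn=BusRdX  M[L3]=30
step 17: P0: load  L4  ⟶  SSI  (L4)  txn=BusRd+Flush  M[L4]=25
step 18: P0: load  L2  ⟶  SSI  (L2)  txn=∅  M[L2]=90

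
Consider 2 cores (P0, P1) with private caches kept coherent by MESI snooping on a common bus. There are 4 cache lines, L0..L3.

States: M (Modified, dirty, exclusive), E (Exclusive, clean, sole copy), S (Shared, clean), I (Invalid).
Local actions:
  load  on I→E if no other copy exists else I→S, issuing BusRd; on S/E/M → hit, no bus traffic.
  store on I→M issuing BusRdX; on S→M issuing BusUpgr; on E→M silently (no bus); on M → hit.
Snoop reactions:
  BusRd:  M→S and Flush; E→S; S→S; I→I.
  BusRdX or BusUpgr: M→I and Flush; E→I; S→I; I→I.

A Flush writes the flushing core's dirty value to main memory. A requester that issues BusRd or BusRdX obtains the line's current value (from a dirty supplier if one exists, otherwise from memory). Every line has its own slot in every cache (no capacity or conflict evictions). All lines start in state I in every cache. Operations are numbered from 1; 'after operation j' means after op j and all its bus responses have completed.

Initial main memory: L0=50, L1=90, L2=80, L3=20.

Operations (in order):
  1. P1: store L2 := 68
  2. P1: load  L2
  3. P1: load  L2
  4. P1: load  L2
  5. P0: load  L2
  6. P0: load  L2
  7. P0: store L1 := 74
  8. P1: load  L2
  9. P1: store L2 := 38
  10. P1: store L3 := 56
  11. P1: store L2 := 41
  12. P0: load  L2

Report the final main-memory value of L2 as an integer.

1. P1: store L2 := 68  bus=[BusRdX]  L2: P0=I P1=M  mem[L2]=80
2. P1: load  L2  bus=[-]  L2: P0=I P1=M  mem[L2]=80
3. P1: load  L2  bus=[-]  L2: P0=I P1=M  mem[L2]=80
4. P1: load  L2  bus=[-]  L2: P0=I P1=M  mem[L2]=80
5. P0: load  L2  bus=[BusRd,Flush]  L2: P0=S P1=S  mem[L2]=68
6. P0: load  L2  bus=[-]  L2: P0=S P1=S  mem[L2]=68
7. P0: store L1 := 74  bus=[BusRdX]  L1: P0=M P1=I  mem[L1]=90
8. P1: load  L2  bus=[-]  L2: P0=S P1=S  mem[L2]=68
9. P1: store L2 := 38  bus=[BusUpgr]  L2: P0=I P1=M  mem[L2]=68
10. P1: store L3 := 56  bus=[BusRdX]  L3: P0=I P1=M  mem[L3]=20
11. P1: store L2 := 41  bus=[-]  L2: P0=I P1=M  mem[L2]=68
12. P0: load  L2  bus=[BusRd,Flush]  L2: P0=S P1=S  mem[L2]=41

memory[L2] = 41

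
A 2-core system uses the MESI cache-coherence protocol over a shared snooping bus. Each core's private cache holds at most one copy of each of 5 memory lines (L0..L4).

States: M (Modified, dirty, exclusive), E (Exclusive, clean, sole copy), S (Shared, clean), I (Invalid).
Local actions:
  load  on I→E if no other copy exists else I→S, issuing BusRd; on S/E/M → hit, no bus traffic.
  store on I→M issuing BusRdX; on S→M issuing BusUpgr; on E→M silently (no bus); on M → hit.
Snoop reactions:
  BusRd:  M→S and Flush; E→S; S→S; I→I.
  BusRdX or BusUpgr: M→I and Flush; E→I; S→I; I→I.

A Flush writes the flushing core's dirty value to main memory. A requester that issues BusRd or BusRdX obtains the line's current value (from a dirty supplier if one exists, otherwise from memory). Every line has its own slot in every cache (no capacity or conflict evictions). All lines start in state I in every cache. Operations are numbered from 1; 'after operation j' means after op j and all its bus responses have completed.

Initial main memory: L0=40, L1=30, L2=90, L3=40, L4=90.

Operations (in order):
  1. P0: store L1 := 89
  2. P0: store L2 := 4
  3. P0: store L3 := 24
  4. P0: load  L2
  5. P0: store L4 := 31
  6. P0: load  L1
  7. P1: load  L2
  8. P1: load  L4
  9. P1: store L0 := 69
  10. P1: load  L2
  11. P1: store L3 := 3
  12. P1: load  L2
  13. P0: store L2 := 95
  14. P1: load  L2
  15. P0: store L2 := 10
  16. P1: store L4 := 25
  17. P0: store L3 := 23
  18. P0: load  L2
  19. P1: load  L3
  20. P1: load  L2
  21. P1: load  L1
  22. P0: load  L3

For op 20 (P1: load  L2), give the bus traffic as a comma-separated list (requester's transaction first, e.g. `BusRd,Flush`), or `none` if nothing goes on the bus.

step 1: P0: store L1 := 89  ⟶  MI  (L1)  txn=BusRdX  M[L1]=30
step 2: P0: store L2 := 4  ⟶  MI  (L2)  txn=BusRdX  M[L2]=90
step 3: P0: store L3 := 24  ⟶  MI  (L3)  txn=BusRdX  M[L3]=40
step 4: P0: load  L2  ⟶  MI  (L2)  txn=∅  M[L2]=90
step 5: P0: store L4 := 31  ⟶  MI  (L4)  txn=BusRdX  M[L4]=90
step 6: P0: load  L1  ⟶  MI  (L1)  txn=∅  M[L1]=30
step 7: P1: load  L2  ⟶  SS  (L2)  txn=BusRd+Flush  M[L2]=4
step 8: P1: load  L4  ⟶  SS  (L4)  txn=BusRd+Flush  M[L4]=31
step 9: P1: store L0 := 69  ⟶  IM  (L0)  txn=BusRdX  M[L0]=40
step 10: P1: load  L2  ⟶  SS  (L2)  txn=∅  M[L2]=4
step 11: P1: store L3 := 3  ⟶  IM  (L3)  txn=BusRdX+Flush  M[L3]=24
step 12: P1: load  L2  ⟶  SS  (L2)  txn=∅  M[L2]=4
step 13: P0: store L2 := 95  ⟶  MI  (L2)  txn=BusUpgr  M[L2]=4
step 14: P1: load  L2  ⟶  SS  (L2)  txn=BusRd+Flush  M[L2]=95
step 15: P0: store L2 := 10  ⟶  MI  (L2)  txn=BusUpgr  M[L2]=95
step 16: P1: store L4 := 25  ⟶  IM  (L4)  txn=BusUpgr  M[L4]=31
step 17: P0: store L3 := 23  ⟶  MI  (L3)  txn=BusRdX+Flush  M[L3]=3
step 18: P0: load  L2  ⟶  MI  (L2)  txn=∅  M[L2]=95
step 19: P1: load  L3  ⟶  SS  (L3)  txn=BusRd+Flush  M[L3]=23
step 20: P1: load  L2  ⟶  SS  (L2)  txn=BusRd+Flush  M[L2]=10
step 21: P1: load  L1  ⟶  SS  (L1)  txn=BusRd+Flush  M[L1]=89
step 22: P0: load  L3  ⟶  SS  (L3)  txn=∅  M[L3]=23

bus = BusRd,Flush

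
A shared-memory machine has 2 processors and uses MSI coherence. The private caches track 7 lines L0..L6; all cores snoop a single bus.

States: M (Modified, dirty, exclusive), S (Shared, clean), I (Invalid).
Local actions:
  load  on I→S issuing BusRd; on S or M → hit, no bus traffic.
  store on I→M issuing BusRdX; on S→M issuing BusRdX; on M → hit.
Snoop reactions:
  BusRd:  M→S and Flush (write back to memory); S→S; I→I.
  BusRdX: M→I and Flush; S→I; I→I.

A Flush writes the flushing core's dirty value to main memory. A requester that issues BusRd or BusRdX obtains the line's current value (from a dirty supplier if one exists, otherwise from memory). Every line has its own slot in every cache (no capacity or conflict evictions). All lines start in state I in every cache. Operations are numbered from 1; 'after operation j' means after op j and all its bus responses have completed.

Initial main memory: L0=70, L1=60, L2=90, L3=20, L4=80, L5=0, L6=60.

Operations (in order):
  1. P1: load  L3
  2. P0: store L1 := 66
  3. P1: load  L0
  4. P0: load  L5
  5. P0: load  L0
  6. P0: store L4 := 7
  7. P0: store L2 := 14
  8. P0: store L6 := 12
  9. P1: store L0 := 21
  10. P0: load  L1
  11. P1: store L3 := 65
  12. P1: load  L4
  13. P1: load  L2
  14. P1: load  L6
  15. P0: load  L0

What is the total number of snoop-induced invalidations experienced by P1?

invalidations = 0

[1] P1: load  L3 | P0:I, P1:S(20) | bus: BusRd
[2] P0: store L1 := 66 | P0:M(66), P1:I | bus: BusRdX
[3] P1: load  L0 | P0:I, P1:S(70) | bus: BusRd
[4] P0: load  L5 | P0:S(0), P1:I | bus: BusRd
[5] P0: load  L0 | P0:S(70), P1:S(70) | bus: BusRd
[6] P0: store L4 := 7 | P0:M(7), P1:I | bus: BusRdX
[7] P0: store L2 := 14 | P0:M(14), P1:I | bus: BusRdX
[8] P0: store L6 := 12 | P0:M(12), P1:I | bus: BusRdX
[9] P1: store L0 := 21 | P0:I, P1:M(21) | bus: BusRdX
[10] P0: load  L1 | P0:M(66), P1:I | bus: none
[11] P1: store L3 := 65 | P0:I, P1:M(65) | bus: BusRdX
[12] P1: load  L4 | P0:S(7), P1:S(7) | bus: BusRd,Flush
[13] P1: load  L2 | P0:S(14), P1:S(14) | bus: BusRd,Flush
[14] P1: load  L6 | P0:S(12), P1:S(12) | bus: BusRd,Flush
[15] P0: load  L0 | P0:S(21), P1:S(21) | bus: BusRd,Flush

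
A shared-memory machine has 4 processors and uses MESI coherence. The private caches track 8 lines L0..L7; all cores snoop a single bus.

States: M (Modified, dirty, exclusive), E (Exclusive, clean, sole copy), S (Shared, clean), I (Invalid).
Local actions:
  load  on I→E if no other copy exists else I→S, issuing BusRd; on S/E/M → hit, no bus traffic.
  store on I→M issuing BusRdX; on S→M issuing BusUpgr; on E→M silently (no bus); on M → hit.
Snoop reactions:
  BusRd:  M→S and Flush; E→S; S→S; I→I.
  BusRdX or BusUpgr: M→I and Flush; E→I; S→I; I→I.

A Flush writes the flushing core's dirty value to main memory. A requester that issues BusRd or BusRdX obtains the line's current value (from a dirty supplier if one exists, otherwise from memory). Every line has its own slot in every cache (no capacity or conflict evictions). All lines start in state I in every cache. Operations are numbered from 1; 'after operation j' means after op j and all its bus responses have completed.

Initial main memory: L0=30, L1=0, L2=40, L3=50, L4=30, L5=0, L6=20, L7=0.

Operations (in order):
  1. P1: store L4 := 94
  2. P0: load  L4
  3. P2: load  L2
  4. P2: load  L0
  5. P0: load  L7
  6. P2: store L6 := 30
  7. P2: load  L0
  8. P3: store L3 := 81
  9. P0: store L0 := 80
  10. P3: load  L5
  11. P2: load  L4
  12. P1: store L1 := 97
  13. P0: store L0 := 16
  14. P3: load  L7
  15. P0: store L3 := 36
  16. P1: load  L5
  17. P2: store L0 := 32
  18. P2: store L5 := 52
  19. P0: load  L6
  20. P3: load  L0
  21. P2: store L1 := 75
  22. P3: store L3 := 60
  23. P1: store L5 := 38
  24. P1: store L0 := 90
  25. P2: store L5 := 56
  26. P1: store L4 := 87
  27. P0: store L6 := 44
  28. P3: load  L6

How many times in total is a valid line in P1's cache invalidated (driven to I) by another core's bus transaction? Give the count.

invalidations = 3

  op1 P1: store L4 := 94 → I/M/I/I on L4; bus BusRdX; mem=30
  op2 P0: load  L4 → S/S/I/I on L4; bus BusRd Flush; mem=94
  op3 P2: load  L2 → I/I/E/I on L2; bus BusRd; mem=40
  op4 P2: load  L0 → I/I/E/I on L0; bus BusRd; mem=30
  op5 P0: load  L7 → E/I/I/I on L7; bus BusRd; mem=0
  op6 P2: store L6 := 30 → I/I/M/I on L6; bus BusRdX; mem=20
  op7 P2: load  L0 → I/I/E/I on L0; bus (none); mem=30
  op8 P3: store L3 := 81 → I/I/I/M on L3; bus BusRdX; mem=50
  op9 P0: store L0 := 80 → M/I/I/I on L0; bus BusRdX; mem=30
  op10 P3: load  L5 → I/I/I/E on L5; bus BusRd; mem=0
  op11 P2: load  L4 → S/S/S/I on L4; bus BusRd; mem=94
  op12 P1: store L1 := 97 → I/M/I/I on L1; bus BusRdX; mem=0
  op13 P0: store L0 := 16 → M/I/I/I on L0; bus (none); mem=30
  op14 P3: load  L7 → S/I/I/S on L7; bus BusRd; mem=0
  op15 P0: store L3 := 36 → M/I/I/I on L3; bus BusRdX Flush; mem=81
  op16 P1: load  L5 → I/S/I/S on L5; bus BusRd; mem=0
  op17 P2: store L0 := 32 → I/I/M/I on L0; bus BusRdX Flush; mem=16
  op18 P2: store L5 := 52 → I/I/M/I on L5; bus BusRdX; mem=0
  op19 P0: load  L6 → S/I/S/I on L6; bus BusRd Flush; mem=30
  op20 P3: load  L0 → I/I/S/S on L0; bus BusRd Flush; mem=32
  op21 P2: store L1 := 75 → I/I/M/I on L1; bus BusRdX Flush; mem=97
  op22 P3: store L3 := 60 → I/I/I/M on L3; bus BusRdX Flush; mem=36
  op23 P1: store L5 := 38 → I/M/I/I on L5; bus BusRdX Flush; mem=52
  op24 P1: store L0 := 90 → I/M/I/I on L0; bus BusRdX; mem=32
  op25 P2: store L5 := 56 → I/I/M/I on L5; bus BusRdX Flush; mem=38
  op26 P1: store L4 := 87 → I/M/I/I on L4; bus BusUpgr; mem=94
  op27 P0: store L6 := 44 → M/I/I/I on L6; bus BusUpgr; mem=30
  op28 P3: load  L6 → S/I/I/S on L6; bus BusRd Flush; mem=44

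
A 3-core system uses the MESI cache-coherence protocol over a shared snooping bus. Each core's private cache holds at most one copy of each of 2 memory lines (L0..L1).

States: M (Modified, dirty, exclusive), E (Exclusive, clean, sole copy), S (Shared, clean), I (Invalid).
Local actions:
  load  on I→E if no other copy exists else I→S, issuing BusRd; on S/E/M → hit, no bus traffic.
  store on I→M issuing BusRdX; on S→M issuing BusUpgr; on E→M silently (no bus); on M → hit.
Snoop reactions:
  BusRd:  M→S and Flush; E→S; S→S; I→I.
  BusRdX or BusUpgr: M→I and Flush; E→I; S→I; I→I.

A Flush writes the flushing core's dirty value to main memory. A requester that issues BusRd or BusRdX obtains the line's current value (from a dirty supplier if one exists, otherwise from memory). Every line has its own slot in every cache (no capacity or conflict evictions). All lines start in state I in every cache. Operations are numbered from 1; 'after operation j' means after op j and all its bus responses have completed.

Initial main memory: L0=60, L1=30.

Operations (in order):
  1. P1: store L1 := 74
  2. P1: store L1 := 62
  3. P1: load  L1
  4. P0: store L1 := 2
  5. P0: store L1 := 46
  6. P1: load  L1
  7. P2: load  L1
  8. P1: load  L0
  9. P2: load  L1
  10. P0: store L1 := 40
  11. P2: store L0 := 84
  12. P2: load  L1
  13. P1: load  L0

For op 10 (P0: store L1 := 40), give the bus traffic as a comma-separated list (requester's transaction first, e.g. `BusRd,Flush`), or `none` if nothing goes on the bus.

  op1 P1: store L1 := 74 → I/M/I on L1; bus BusRdX; mem=30
  op2 P1: store L1 := 62 → I/M/I on L1; bus (none); mem=30
  op3 P1: load  L1 → I/M/I on L1; bus (none); mem=30
  op4 P0: store L1 := 2 → M/I/I on L1; bus BusRdX Flush; mem=62
  op5 P0: store L1 := 46 → M/I/I on L1; bus (none); mem=62
  op6 P1: load  L1 → S/S/I on L1; bus BusRd Flush; mem=46
  op7 P2: load  L1 → S/S/S on L1; bus BusRd; mem=46
  op8 P1: load  L0 → I/E/I on L0; bus BusRd; mem=60
  op9 P2: load  L1 → S/S/S on L1; bus (none); mem=46
  op10 P0: store L1 := 40 → M/I/I on L1; bus BusUpgr; mem=46
  op11 P2: store L0 := 84 → I/I/M on L0; bus BusRdX; mem=60
  op12 P2: load  L1 → S/I/S on L1; bus BusRd Flush; mem=40
  op13 P1: load  L0 → I/S/S on L0; bus BusRd Flush; mem=84

bus = BusUpgr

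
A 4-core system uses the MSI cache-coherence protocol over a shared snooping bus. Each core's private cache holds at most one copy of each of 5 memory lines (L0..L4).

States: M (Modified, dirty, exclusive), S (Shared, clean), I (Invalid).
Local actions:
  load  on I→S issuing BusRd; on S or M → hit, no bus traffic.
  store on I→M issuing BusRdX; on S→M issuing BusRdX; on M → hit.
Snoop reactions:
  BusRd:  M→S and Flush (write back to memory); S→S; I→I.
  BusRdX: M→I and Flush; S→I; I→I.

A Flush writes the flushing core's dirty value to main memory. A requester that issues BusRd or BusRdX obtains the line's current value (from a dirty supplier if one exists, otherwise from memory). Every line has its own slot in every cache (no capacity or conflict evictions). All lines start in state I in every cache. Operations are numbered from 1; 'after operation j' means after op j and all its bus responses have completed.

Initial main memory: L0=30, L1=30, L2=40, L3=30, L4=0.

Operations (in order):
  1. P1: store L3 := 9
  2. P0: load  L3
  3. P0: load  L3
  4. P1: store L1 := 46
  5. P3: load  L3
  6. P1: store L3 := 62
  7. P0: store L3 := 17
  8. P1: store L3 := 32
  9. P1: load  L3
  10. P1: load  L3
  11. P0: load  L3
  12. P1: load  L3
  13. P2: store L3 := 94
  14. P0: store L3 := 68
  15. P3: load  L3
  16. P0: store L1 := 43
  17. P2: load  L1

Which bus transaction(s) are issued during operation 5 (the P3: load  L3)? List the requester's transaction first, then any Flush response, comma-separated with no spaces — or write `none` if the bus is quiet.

  op1 P1: store L3 := 9 → I/M/I/I on L3; bus BusRdX; mem=30
  op2 P0: load  L3 → S/S/I/I on L3; bus BusRd Flush; mem=9
  op3 P0: load  L3 → S/S/I/I on L3; bus (none); mem=9
  op4 P1: store L1 := 46 → I/M/I/I on L1; bus BusRdX; mem=30
  op5 P3: load  L3 → S/S/I/S on L3; bus BusRd; mem=9
  op6 P1: store L3 := 62 → I/M/I/I on L3; bus BusRdX; mem=9
  op7 P0: store L3 := 17 → M/I/I/I on L3; bus BusRdX Flush; mem=62
  op8 P1: store L3 := 32 → I/M/I/I on L3; bus BusRdX Flush; mem=17
  op9 P1: load  L3 → I/M/I/I on L3; bus (none); mem=17
  op10 P1: load  L3 → I/M/I/I on L3; bus (none); mem=17
  op11 P0: load  L3 → S/S/I/I on L3; bus BusRd Flush; mem=32
  op12 P1: load  L3 → S/S/I/I on L3; bus (none); mem=32
  op13 P2: store L3 := 94 → I/I/M/I on L3; bus BusRdX; mem=32
  op14 P0: store L3 := 68 → M/I/I/I on L3; bus BusRdX Flush; mem=94
  op15 P3: load  L3 → S/I/I/S on L3; bus BusRd Flush; mem=68
  op16 P0: store L1 := 43 → M/I/I/I on L1; bus BusRdX Flush; mem=46
  op17 P2: load  L1 → S/I/S/I on L1; bus BusRd Flush; mem=43

bus = BusRd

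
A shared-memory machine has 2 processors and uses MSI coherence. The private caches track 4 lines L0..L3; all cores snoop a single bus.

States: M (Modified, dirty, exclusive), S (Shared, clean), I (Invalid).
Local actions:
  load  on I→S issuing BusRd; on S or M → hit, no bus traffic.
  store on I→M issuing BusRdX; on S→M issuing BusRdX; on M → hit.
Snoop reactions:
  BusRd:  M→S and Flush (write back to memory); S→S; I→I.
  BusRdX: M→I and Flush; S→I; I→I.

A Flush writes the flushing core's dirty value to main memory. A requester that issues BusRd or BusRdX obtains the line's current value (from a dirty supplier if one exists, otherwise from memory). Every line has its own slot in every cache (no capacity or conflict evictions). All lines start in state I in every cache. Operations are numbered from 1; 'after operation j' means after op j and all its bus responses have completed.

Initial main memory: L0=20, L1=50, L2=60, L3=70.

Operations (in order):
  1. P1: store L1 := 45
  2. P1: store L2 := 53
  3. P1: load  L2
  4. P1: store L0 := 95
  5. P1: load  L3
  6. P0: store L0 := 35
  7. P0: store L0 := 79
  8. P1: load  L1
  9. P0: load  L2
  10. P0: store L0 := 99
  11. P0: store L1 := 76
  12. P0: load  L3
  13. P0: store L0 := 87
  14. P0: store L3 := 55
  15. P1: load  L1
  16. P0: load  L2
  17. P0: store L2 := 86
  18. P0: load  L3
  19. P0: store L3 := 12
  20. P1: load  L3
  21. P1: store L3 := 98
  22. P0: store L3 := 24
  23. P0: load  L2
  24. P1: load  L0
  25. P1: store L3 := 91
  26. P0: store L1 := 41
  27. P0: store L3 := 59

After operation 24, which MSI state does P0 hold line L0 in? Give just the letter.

state = S

1. P1: store L1 := 45  bus=[BusRdX]  L1: P0=I P1=M  mem[L1]=50
2. P1: store L2 := 53  bus=[BusRdX]  L2: P0=I P1=M  mem[L2]=60
3. P1: load  L2  bus=[-]  L2: P0=I P1=M  mem[L2]=60
4. P1: store L0 := 95  bus=[BusRdX]  L0: P0=I P1=M  mem[L0]=20
5. P1: load  L3  bus=[BusRd]  L3: P0=I P1=S  mem[L3]=70
6. P0: store L0 := 35  bus=[BusRdX,Flush]  L0: P0=M P1=I  mem[L0]=95
7. P0: store L0 := 79  bus=[-]  L0: P0=M P1=I  mem[L0]=95
8. P1: load  L1  bus=[-]  L1: P0=I P1=M  mem[L1]=50
9. P0: load  L2  bus=[BusRd,Flush]  L2: P0=S P1=S  mem[L2]=53
10. P0: store L0 := 99  bus=[-]  L0: P0=M P1=I  mem[L0]=95
11. P0: store L1 := 76  bus=[BusRdX,Flush]  L1: P0=M P1=I  mem[L1]=45
12. P0: load  L3  bus=[BusRd]  L3: P0=S P1=S  mem[L3]=70
13. P0: store L0 := 87  bus=[-]  L0: P0=M P1=I  mem[L0]=95
14. P0: store L3 := 55  bus=[BusRdX]  L3: P0=M P1=I  mem[L3]=70
15. P1: load  L1  bus=[BusRd,Flush]  L1: P0=S P1=S  mem[L1]=76
16. P0: load  L2  bus=[-]  L2: P0=S P1=S  mem[L2]=53
17. P0: store L2 := 86  bus=[BusRdX]  L2: P0=M P1=I  mem[L2]=53
18. P0: load  L3  bus=[-]  L3: P0=M P1=I  mem[L3]=70
19. P0: store L3 := 12  bus=[-]  L3: P0=M P1=I  mem[L3]=70
20. P1: load  L3  bus=[BusRd,Flush]  L3: P0=S P1=S  mem[L3]=12
21. P1: store L3 := 98  bus=[BusRdX]  L3: P0=I P1=M  mem[L3]=12
22. P0: store L3 := 24  bus=[BusRdX,Flush]  L3: P0=M P1=I  mem[L3]=98
23. P0: load  L2  bus=[-]  L2: P0=M P1=I  mem[L2]=53
24. P1: load  L0  bus=[BusRd,Flush]  L0: P0=S P1=S  mem[L0]=87
25. P1: store L3 := 91  bus=[BusRdX,Flush]  L3: P0=I P1=M  mem[L3]=24
26. P0: store L1 := 41  bus=[BusRdX]  L1: P0=M P1=I  mem[L1]=76
27. P0: store L3 := 59  bus=[BusRdX,Flush]  L3: P0=M P1=I  mem[L3]=91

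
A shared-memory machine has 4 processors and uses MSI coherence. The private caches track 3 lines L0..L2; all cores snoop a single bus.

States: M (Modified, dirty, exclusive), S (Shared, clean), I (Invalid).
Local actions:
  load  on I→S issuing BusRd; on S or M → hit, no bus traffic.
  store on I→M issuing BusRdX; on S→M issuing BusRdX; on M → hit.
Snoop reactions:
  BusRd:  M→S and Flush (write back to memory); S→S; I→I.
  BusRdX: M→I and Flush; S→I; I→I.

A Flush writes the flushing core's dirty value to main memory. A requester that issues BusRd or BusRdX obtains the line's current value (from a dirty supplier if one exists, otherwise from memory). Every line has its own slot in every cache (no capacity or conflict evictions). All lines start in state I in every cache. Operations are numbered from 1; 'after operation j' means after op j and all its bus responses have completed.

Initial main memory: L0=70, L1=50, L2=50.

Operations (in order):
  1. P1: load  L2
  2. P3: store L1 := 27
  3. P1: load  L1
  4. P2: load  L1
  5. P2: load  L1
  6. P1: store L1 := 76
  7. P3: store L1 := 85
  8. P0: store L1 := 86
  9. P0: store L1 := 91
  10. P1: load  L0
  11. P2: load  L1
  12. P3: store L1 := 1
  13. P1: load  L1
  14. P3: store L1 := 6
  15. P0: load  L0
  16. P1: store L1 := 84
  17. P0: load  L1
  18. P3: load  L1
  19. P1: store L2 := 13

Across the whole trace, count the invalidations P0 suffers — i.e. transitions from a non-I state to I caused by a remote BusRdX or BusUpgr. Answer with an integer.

step 1: P1: load  L2  ⟶  ISII  (L2)  txn=BusRd  M[L2]=50
step 2: P3: store L1 := 27  ⟶  IIIM  (L1)  txn=BusRdX  M[L1]=50
step 3: P1: load  L1  ⟶  ISIS  (L1)  txn=BusRd+Flush  M[L1]=27
step 4: P2: load  L1  ⟶  ISSS  (L1)  txn=BusRd  M[L1]=27
step 5: P2: load  L1  ⟶  ISSS  (L1)  txn=∅  M[L1]=27
step 6: P1: store L1 := 76  ⟶  IMII  (L1)  txn=BusRdX  M[L1]=27
step 7: P3: store L1 := 85  ⟶  IIIM  (L1)  txn=BusRdX+Flush  M[L1]=76
step 8: P0: store L1 := 86  ⟶  MIII  (L1)  txn=BusRdX+Flush  M[L1]=85
step 9: P0: store L1 := 91  ⟶  MIII  (L1)  txn=∅  M[L1]=85
step 10: P1: load  L0  ⟶  ISII  (L0)  txn=BusRd  M[L0]=70
step 11: P2: load  L1  ⟶  SISI  (L1)  txn=BusRd+Flush  M[L1]=91
step 12: P3: store L1 := 1  ⟶  IIIM  (L1)  txn=BusRdX  M[L1]=91
step 13: P1: load  L1  ⟶  ISIS  (L1)  txn=BusRd+Flush  M[L1]=1
step 14: P3: store L1 := 6  ⟶  IIIM  (L1)  txn=BusRdX  M[L1]=1
step 15: P0: load  L0  ⟶  SSII  (L0)  txn=BusRd  M[L0]=70
step 16: P1: store L1 := 84  ⟶  IMII  (L1)  txn=BusRdX+Flush  M[L1]=6
step 17: P0: load  L1  ⟶  SSII  (L1)  txn=BusRd+Flush  M[L1]=84
step 18: P3: load  L1  ⟶  SSIS  (L1)  txn=BusRd  M[L1]=84
step 19: P1: store L2 := 13  ⟶  IMII  (L2)  txn=BusRdX  M[L2]=50

invalidations = 1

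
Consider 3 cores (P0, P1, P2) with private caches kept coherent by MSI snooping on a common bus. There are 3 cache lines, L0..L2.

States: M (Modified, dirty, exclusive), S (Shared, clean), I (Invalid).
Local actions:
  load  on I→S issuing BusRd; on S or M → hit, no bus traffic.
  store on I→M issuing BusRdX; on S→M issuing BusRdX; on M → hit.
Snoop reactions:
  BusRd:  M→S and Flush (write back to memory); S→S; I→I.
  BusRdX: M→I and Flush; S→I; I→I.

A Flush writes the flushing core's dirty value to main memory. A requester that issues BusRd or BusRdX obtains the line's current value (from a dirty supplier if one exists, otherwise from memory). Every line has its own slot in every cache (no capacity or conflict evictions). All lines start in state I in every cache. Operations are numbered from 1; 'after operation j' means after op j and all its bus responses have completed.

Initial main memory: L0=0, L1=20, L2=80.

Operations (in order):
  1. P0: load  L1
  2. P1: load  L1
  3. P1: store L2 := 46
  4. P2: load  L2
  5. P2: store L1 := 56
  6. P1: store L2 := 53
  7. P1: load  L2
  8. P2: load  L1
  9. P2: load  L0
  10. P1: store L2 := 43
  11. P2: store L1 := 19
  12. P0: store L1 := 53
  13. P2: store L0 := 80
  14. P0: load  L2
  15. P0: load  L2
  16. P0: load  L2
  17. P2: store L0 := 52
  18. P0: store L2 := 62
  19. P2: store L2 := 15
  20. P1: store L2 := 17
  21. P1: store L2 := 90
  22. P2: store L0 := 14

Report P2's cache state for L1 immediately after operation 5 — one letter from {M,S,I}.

step 1: P0: load  L1  ⟶  SII  (L1)  txn=BusRd  M[L1]=20
step 2: P1: load  L1  ⟶  SSI  (L1)  txn=BusRd  M[L1]=20
step 3: P1: store L2 := 46  ⟶  IMI  (L2)  txn=BusRdX  M[L2]=80
step 4: P2: load  L2  ⟶  ISS  (L2)  txn=BusRd+Flush  M[L2]=46
step 5: P2: store L1 := 56  ⟶  IIM  (L1)  txn=BusRdX  M[L1]=20
step 6: P1: store L2 := 53  ⟶  IMI  (L2)  txn=BusRdX  M[L2]=46
step 7: P1: load  L2  ⟶  IMI  (L2)  txn=∅  M[L2]=46
step 8: P2: load  L1  ⟶  IIM  (L1)  txn=∅  M[L1]=20
step 9: P2: load  L0  ⟶  IIS  (L0)  txn=BusRd  M[L0]=0
step 10: P1: store L2 := 43  ⟶  IMI  (L2)  txn=∅  M[L2]=46
step 11: P2: store L1 := 19  ⟶  IIM  (L1)  txn=∅  M[L1]=20
step 12: P0: store L1 := 53  ⟶  MII  (L1)  txn=BusRdX+Flush  M[L1]=19
step 13: P2: store L0 := 80  ⟶  IIM  (L0)  txn=BusRdX  M[L0]=0
step 14: P0: load  L2  ⟶  SSI  (L2)  txn=BusRd+Flush  M[L2]=43
step 15: P0: load  L2  ⟶  SSI  (L2)  txn=∅  M[L2]=43
step 16: P0: load  L2  ⟶  SSI  (L2)  txn=∅  M[L2]=43
step 17: P2: store L0 := 52  ⟶  IIM  (L0)  txn=∅  M[L0]=0
step 18: P0: store L2 := 62  ⟶  MII  (L2)  txn=BusRdX  M[L2]=43
step 19: P2: store L2 := 15  ⟶  IIM  (L2)  txn=BusRdX+Flush  M[L2]=62
step 20: P1: store L2 := 17  ⟶  IMI  (L2)  txn=BusRdX+Flush  M[L2]=15
step 21: P1: store L2 := 90  ⟶  IMI  (L2)  txn=∅  M[L2]=15
step 22: P2: store L0 := 14  ⟶  IIM  (L0)  txn=∅  M[L0]=0

state = M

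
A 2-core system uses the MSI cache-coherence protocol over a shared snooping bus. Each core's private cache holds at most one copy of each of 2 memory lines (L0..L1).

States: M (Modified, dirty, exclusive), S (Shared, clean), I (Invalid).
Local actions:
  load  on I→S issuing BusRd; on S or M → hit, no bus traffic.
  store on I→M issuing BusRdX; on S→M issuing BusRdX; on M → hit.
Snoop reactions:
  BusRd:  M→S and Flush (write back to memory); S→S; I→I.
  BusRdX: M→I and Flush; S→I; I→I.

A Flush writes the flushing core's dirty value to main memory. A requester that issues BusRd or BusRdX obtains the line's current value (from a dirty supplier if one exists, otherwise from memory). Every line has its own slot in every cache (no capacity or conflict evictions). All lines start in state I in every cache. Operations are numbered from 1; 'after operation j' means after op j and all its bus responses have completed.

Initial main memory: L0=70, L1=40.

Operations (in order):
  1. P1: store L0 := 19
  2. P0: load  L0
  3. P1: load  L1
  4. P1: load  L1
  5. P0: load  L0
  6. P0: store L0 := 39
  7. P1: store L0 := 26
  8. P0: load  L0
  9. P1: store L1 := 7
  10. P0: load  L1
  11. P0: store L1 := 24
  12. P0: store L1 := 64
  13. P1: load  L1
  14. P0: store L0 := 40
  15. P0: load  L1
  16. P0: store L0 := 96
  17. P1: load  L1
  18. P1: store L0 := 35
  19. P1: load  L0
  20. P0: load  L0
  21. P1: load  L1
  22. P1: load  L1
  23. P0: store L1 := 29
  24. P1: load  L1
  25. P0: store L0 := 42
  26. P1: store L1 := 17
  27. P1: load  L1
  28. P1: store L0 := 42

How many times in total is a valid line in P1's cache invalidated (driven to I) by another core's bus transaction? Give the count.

step 1: P1: store L0 := 19  ⟶  IM  (L0)  txn=BusRdX  M[L0]=70
step 2: P0: load  L0  ⟶  SS  (L0)  txn=BusRd+Flush  M[L0]=19
step 3: P1: load  L1  ⟶  IS  (L1)  txn=BusRd  M[L1]=40
step 4: P1: load  L1  ⟶  IS  (L1)  txn=∅  M[L1]=40
step 5: P0: load  L0  ⟶  SS  (L0)  txn=∅  M[L0]=19
step 6: P0: store L0 := 39  ⟶  MI  (L0)  txn=BusRdX  M[L0]=19
step 7: P1: store L0 := 26  ⟶  IM  (L0)  txn=BusRdX+Flush  M[L0]=39
step 8: P0: load  L0  ⟶  SS  (L0)  txn=BusRd+Flush  M[L0]=26
step 9: P1: store L1 := 7  ⟶  IM  (L1)  txn=BusRdX  M[L1]=40
step 10: P0: load  L1  ⟶  SS  (L1)  txn=BusRd+Flush  M[L1]=7
step 11: P0: store L1 := 24  ⟶  MI  (L1)  txn=BusRdX  M[L1]=7
step 12: P0: store L1 := 64  ⟶  MI  (L1)  txn=∅  M[L1]=7
step 13: P1: load  L1  ⟶  SS  (L1)  txn=BusRd+Flush  M[L1]=64
step 14: P0: store L0 := 40  ⟶  MI  (L0)  txn=BusRdX  M[L0]=26
step 15: P0: load  L1  ⟶  SS  (L1)  txn=∅  M[L1]=64
step 16: P0: store L0 := 96  ⟶  MI  (L0)  txn=∅  M[L0]=26
step 17: P1: load  L1  ⟶  SS  (L1)  txn=∅  M[L1]=64
step 18: P1: store L0 := 35  ⟶  IM  (L0)  txn=BusRdX+Flush  M[L0]=96
step 19: P1: load  L0  ⟶  IM  (L0)  txn=∅  M[L0]=96
step 20: P0: load  L0  ⟶  SS  (L0)  txn=BusRd+Flush  M[L0]=35
step 21: P1: load  L1  ⟶  SS  (L1)  txn=∅  M[L1]=64
step 22: P1: load  L1  ⟶  SS  (L1)  txn=∅  M[L1]=64
step 23: P0: store L1 := 29  ⟶  MI  (L1)  txn=BusRdX  M[L1]=64
step 24: P1: load  L1  ⟶  SS  (L1)  txn=BusRd+Flush  M[L1]=29
step 25: P0: store L0 := 42  ⟶  MI  (L0)  txn=BusRdX  M[L0]=35
step 26: P1: store L1 := 17  ⟶  IM  (L1)  txn=BusRdX  M[L1]=29
step 27: P1: load  L1  ⟶  IM  (L1)  txn=∅  M[L1]=29
step 28: P1: store L0 := 42  ⟶  IM  (L0)  txn=BusRdX+Flush  M[L0]=42

invalidations = 5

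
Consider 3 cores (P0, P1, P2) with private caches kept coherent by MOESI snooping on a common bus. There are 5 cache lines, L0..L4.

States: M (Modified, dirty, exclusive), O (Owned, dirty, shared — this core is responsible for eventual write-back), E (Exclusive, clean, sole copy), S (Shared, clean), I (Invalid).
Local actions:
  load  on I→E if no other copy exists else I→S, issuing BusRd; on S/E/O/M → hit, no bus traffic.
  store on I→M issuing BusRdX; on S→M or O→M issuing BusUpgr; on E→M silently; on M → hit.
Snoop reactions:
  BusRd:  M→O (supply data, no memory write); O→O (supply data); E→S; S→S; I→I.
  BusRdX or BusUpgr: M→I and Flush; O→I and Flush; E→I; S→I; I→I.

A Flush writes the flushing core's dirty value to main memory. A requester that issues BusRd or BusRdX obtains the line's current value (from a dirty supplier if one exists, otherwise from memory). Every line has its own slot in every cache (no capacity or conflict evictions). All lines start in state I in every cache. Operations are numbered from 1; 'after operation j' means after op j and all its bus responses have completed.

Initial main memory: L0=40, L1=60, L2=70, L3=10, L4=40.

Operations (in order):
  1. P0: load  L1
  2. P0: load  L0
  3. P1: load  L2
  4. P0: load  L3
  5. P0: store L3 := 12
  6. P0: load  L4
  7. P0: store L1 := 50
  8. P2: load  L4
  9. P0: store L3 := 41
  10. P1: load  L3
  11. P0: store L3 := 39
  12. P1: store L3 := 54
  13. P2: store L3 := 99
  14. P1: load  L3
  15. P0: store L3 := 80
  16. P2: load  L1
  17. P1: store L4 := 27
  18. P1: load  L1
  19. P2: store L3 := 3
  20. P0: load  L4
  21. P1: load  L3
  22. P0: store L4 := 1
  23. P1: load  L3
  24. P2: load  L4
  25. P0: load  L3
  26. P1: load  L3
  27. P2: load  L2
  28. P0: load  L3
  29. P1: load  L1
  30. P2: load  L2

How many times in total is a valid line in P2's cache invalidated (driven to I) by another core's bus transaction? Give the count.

invalidations = 2

step 1: P0: load  L1  ⟶  EII  (L1)  txn=BusRd  M[L1]=60
step 2: P0: load  L0  ⟶  EII  (L0)  txn=BusRd  M[L0]=40
step 3: P1: load  L2  ⟶  IEI  (L2)  txn=BusRd  M[L2]=70
step 4: P0: load  L3  ⟶  EII  (L3)  txn=BusRd  M[L3]=10
step 5: P0: store L3 := 12  ⟶  MII  (L3)  txn=∅  M[L3]=10
step 6: P0: load  L4  ⟶  EII  (L4)  txn=BusRd  M[L4]=40
step 7: P0: store L1 := 50  ⟶  MII  (L1)  txn=∅  M[L1]=60
step 8: P2: load  L4  ⟶  SIS  (L4)  txn=BusRd  M[L4]=40
step 9: P0: store L3 := 41  ⟶  MII  (L3)  txn=∅  M[L3]=10
step 10: P1: load  L3  ⟶  OSI  (L3)  txn=BusRd  M[L3]=10
step 11: P0: store L3 := 39  ⟶  MII  (L3)  txn=BusUpgr  M[L3]=10
step 12: P1: store L3 := 54  ⟶  IMI  (L3)  txn=BusRdX+Flush  M[L3]=39
step 13: P2: store L3 := 99  ⟶  IIM  (L3)  txn=BusRdX+Flush  M[L3]=54
step 14: P1: load  L3  ⟶  ISO  (L3)  txn=BusRd  M[L3]=54
step 15: P0: store L3 := 80  ⟶  MII  (L3)  txn=BusRdX+Flush  M[L3]=99
step 16: P2: load  L1  ⟶  OIS  (L1)  txn=BusRd  M[L1]=60
step 17: P1: store L4 := 27  ⟶  IMI  (L4)  txn=BusRdX  M[L4]=40
step 18: P1: load  L1  ⟶  OSS  (L1)  txn=BusRd  M[L1]=60
step 19: P2: store L3 := 3  ⟶  IIM  (L3)  txn=BusRdX+Flush  M[L3]=80
step 20: P0: load  L4  ⟶  SOI  (L4)  txn=BusRd  M[L4]=40
step 21: P1: load  L3  ⟶  ISO  (L3)  txn=BusRd  M[L3]=80
step 22: P0: store L4 := 1  ⟶  MII  (L4)  txn=BusUpgr+Flush  M[L4]=27
step 23: P1: load  L3  ⟶  ISO  (L3)  txn=∅  M[L3]=80
step 24: P2: load  L4  ⟶  OIS  (L4)  txn=BusRd  M[L4]=27
step 25: P0: load  L3  ⟶  SSO  (L3)  txn=BusRd  M[L3]=80
step 26: P1: load  L3  ⟶  SSO  (L3)  txn=∅  M[L3]=80
step 27: P2: load  L2  ⟶  ISS  (L2)  txn=BusRd  M[L2]=70
step 28: P0: load  L3  ⟶  SSO  (L3)  txn=∅  M[L3]=80
step 29: P1: load  L1  ⟶  OSS  (L1)  txn=∅  M[L1]=60
step 30: P2: load  L2  ⟶  ISS  (L2)  txn=∅  M[L2]=70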